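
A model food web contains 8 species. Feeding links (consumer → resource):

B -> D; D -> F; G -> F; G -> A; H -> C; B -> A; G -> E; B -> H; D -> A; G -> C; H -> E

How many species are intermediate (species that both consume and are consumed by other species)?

2

Intermediate species (has both prey and predators): H, D.
Count: 2.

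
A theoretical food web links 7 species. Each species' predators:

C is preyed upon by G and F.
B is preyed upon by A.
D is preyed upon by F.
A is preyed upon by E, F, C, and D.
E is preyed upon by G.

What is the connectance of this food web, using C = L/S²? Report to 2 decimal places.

C = 0.18

The web has S = 7 species and L = 9 feeding links.
C = L / S² = 9 / 49 = 0.1837 ≈ 0.18.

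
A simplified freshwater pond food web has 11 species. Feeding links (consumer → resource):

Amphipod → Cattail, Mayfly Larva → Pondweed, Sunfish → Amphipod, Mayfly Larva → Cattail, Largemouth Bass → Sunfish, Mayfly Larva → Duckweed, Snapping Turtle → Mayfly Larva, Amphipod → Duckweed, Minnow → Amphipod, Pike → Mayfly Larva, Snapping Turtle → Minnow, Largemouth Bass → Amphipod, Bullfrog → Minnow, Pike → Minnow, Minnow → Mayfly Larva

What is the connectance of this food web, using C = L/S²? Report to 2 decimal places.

The web has S = 11 species and L = 15 feeding links.
C = L / S² = 15 / 121 = 0.1240 ≈ 0.12.

C = 0.12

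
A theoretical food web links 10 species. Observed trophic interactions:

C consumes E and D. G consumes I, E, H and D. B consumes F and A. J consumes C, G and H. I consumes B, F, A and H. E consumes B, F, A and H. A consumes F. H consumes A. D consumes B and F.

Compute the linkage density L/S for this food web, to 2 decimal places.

L/S = 2.30

There are L = 23 links among S = 10 species.
L/S = 23/10 = 2.3000 ≈ 2.30.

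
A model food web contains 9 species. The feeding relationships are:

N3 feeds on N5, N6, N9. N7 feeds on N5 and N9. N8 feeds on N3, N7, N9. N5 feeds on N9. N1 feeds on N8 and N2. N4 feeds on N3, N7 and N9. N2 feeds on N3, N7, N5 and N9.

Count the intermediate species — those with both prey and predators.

5

Intermediate species (has both prey and predators): N5, N3, N7, N8, N2.
Count: 5.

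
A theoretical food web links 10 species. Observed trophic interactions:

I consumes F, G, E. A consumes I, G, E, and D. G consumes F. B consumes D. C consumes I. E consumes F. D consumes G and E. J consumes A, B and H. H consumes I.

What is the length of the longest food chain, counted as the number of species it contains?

One longest chain: F → E → I → H → J.
It has 5 species and 4 links.

5 species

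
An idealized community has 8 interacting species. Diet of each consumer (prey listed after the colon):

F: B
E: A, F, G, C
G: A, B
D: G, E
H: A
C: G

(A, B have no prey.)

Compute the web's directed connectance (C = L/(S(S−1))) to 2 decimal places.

C = 0.20

The web has S = 8 species and L = 11 feeding links.
C = L / (S(S−1)) = 11 / 56 = 0.1964 ≈ 0.20.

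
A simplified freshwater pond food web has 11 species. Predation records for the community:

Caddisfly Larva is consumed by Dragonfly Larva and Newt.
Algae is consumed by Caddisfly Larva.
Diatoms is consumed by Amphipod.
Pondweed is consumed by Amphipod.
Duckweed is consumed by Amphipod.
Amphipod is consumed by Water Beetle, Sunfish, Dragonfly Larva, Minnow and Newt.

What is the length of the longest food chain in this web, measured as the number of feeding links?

2 links

One longest chain: Algae → Caddisfly Larva → Newt.
It has 3 species and 2 links.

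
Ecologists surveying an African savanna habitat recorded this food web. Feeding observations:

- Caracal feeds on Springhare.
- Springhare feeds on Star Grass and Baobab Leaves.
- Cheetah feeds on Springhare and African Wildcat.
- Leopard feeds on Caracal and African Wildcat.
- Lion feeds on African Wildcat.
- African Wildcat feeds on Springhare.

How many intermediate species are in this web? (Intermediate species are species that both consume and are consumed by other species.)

Intermediate species (has both prey and predators): Springhare, Caracal, African Wildcat.
Count: 3.

3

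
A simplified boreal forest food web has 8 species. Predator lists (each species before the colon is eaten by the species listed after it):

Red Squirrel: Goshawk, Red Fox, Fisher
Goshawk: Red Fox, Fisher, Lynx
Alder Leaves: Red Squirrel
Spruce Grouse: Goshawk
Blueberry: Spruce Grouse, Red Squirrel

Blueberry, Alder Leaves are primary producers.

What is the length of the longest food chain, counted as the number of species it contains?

4 species

One longest chain: Blueberry → Spruce Grouse → Goshawk → Red Fox.
It has 4 species and 3 links.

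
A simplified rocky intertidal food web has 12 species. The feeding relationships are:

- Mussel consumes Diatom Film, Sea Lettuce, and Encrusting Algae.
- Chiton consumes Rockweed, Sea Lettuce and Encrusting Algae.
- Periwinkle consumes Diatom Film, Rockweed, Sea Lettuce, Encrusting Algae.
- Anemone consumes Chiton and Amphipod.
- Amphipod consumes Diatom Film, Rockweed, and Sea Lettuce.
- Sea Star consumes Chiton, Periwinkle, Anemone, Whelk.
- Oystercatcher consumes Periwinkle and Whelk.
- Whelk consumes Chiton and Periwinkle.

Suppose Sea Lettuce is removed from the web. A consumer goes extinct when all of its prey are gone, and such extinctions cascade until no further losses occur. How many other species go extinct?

0

Remove Sea Lettuce.
Every predator of it retains at least one other prey: Chiton still has Encrusting Algae, Rockweed; Mussel still has Encrusting Algae, Diatom Film; Periwinkle still has Encrusting Algae, Diatom Film, Rockweed; Amphipod still has Diatom Film, Rockweed.
No consumer loses all prey, so no secondary extinctions occur.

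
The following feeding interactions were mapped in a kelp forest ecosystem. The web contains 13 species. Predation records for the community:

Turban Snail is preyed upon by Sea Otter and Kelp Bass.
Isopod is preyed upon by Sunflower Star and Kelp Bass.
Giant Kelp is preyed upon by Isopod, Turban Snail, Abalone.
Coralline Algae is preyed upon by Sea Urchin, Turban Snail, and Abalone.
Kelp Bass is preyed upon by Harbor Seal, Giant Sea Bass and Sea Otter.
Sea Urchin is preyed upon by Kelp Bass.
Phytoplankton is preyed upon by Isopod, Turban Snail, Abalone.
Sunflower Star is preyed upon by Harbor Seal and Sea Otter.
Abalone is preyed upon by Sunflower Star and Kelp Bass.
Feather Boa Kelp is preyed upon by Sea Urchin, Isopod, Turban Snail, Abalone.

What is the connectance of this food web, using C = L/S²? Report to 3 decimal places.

C = 0.148

The web has S = 13 species and L = 25 feeding links.
C = L / S² = 25 / 169 = 0.1479 ≈ 0.148.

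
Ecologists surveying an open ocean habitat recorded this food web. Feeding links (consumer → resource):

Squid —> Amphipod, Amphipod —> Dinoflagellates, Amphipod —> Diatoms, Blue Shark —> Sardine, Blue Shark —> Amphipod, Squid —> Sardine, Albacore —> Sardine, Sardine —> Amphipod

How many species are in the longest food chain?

4 species

One longest chain: Dinoflagellates → Amphipod → Sardine → Squid.
It has 4 species and 3 links.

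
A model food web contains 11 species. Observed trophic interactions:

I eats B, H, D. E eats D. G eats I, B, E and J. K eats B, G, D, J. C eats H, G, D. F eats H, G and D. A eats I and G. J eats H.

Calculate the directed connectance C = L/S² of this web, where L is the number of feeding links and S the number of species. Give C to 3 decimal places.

The web has S = 11 species and L = 21 feeding links.
C = L / S² = 21 / 121 = 0.1736 ≈ 0.174.

C = 0.174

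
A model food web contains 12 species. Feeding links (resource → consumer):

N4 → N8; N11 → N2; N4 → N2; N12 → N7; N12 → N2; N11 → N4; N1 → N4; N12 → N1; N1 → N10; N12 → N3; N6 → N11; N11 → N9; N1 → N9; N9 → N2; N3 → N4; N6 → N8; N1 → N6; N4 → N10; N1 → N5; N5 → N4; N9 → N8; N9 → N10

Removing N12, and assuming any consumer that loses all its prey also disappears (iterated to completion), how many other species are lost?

11

Remove N12.
Round 1: N7 (all prey gone), N3 (all prey gone), N1 (all prey gone) → extinct.
Round 2: N6 (all prey gone), N5 (all prey gone) → extinct.
Round 3: N11 (all prey gone) → extinct.
Round 4: N9 (all prey gone), N4 (all prey gone) → extinct.
Round 5: N8 (all prey gone), N2 (all prey gone), N10 (all prey gone) → extinct.
No further losses. Total secondary extinctions: 11.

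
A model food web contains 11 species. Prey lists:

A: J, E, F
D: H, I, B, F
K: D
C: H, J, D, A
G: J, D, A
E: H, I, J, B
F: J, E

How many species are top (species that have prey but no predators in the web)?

Top species (has prey, but nothing eats it): K, C, G.
Count: 3.

3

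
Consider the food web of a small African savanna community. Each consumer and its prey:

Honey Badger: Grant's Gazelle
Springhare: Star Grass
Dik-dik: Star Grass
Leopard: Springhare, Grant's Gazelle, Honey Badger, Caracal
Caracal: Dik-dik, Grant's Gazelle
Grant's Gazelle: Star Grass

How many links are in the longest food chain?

3 links

One longest chain: Star Grass → Grant's Gazelle → Honey Badger → Leopard.
It has 4 species and 3 links.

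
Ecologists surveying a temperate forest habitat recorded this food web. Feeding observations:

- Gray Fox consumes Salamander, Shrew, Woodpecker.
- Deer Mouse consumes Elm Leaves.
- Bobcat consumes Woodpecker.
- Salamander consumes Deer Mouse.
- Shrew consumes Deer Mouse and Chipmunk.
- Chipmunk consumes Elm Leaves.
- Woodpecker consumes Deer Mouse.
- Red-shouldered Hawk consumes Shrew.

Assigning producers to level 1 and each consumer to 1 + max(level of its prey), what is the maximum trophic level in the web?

Producers (level 1): Elm Leaves.
Elm Leaves → Deer Mouse → Woodpecker → Bobcat gives Bobcat level 4.
No species has a prey at level 4, so no species reaches level 5.

4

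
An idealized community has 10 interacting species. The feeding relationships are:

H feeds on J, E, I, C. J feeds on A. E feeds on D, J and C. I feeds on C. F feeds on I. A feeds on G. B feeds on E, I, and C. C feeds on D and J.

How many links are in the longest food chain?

One longest chain: G → A → J → C → E → H.
It has 6 species and 5 links.

5 links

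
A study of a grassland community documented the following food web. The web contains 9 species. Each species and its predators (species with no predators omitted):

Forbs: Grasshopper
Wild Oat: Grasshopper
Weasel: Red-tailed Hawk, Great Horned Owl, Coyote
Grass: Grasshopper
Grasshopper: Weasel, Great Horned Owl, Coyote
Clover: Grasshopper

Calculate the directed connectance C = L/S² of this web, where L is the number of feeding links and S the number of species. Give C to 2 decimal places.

The web has S = 9 species and L = 10 feeding links.
C = L / S² = 10 / 81 = 0.1235 ≈ 0.12.

C = 0.12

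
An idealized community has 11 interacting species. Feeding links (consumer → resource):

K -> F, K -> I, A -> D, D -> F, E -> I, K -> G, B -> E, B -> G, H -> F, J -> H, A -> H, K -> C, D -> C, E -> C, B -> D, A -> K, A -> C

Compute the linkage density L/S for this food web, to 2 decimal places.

L/S = 1.55

There are L = 17 links among S = 11 species.
L/S = 17/11 = 1.5455 ≈ 1.55.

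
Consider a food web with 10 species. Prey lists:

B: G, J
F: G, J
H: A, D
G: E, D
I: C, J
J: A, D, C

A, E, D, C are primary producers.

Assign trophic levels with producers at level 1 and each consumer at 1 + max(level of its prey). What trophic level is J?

Trophic level 2

A is a producer → level 1.
J eats A (level 1); other prey at levels: D 1, C 1 → level 2.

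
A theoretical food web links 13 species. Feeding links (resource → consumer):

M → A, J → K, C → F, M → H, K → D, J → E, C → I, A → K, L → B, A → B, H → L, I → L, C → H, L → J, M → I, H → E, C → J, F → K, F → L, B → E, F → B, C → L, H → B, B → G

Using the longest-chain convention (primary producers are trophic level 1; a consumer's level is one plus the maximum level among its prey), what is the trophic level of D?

C is a producer → level 1.
F eats C → level 2.
L eats F (level 2); other prey at levels: C 1, H 2, I 2 → level 3.
J eats L (level 3); other prey at levels: C 1 → level 4.
K eats J (level 4); other prey at levels: A 2, F 2 → level 5.
D eats K → level 6.

Trophic level 6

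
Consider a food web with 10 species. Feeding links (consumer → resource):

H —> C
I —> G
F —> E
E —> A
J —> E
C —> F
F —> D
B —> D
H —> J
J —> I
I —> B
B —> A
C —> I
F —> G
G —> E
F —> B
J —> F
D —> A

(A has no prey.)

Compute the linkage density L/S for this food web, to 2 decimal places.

L/S = 1.80

There are L = 18 links among S = 10 species.
L/S = 18/10 = 1.8000 ≈ 1.80.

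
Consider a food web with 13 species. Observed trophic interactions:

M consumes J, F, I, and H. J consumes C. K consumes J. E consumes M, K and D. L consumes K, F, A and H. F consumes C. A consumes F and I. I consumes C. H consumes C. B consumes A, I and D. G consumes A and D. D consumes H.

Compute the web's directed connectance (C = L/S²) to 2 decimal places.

C = 0.14

The web has S = 13 species and L = 24 feeding links.
C = L / S² = 24 / 169 = 0.1420 ≈ 0.14.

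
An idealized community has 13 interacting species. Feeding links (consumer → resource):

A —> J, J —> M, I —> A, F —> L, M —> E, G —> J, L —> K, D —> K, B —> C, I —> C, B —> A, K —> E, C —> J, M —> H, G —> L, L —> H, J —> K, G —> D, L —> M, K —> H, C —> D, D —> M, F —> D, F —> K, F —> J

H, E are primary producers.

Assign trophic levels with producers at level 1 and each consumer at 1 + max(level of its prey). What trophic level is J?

H is a producer → level 1.
K eats H (level 1); other prey at levels: E 1 → level 2.
J eats K (level 2); other prey at levels: M 2 → level 3.

Trophic level 3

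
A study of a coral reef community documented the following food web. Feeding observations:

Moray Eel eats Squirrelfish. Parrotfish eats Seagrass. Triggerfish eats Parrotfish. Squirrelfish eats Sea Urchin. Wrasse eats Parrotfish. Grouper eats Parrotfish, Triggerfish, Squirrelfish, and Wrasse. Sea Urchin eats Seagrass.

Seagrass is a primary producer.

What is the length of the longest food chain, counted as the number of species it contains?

4 species

One longest chain: Seagrass → Parrotfish → Wrasse → Grouper.
It has 4 species and 3 links.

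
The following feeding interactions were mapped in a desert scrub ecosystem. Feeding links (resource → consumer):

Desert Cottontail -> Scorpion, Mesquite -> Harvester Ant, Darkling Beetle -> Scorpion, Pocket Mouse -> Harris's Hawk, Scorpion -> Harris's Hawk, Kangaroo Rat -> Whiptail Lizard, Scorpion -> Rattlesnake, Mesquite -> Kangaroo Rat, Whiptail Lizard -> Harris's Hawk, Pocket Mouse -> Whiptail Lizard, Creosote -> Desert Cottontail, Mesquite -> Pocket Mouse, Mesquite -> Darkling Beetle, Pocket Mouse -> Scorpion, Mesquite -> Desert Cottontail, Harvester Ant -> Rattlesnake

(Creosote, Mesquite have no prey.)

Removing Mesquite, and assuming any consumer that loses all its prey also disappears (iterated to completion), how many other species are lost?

Remove Mesquite.
Round 1: Kangaroo Rat (all prey gone), Harvester Ant (all prey gone), Pocket Mouse (all prey gone), Darkling Beetle (all prey gone) → extinct.
Round 2: Whiptail Lizard (all prey gone) → extinct.
No further losses. Total secondary extinctions: 5.

5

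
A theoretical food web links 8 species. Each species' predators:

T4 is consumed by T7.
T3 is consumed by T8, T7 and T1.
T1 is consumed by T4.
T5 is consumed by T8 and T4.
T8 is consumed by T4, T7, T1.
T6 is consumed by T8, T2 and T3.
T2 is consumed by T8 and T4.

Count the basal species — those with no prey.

2

Basal species (no prey listed): T6, T5.
Count: 2.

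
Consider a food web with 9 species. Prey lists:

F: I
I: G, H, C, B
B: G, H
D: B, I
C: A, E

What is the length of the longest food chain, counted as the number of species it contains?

4 species

One longest chain: A → C → I → F.
It has 4 species and 3 links.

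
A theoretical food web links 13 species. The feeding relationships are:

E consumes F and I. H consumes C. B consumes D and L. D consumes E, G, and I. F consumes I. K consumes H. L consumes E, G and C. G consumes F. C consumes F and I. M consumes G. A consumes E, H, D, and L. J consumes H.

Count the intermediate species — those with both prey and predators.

7

Intermediate species (has both prey and predators): F, E, G, C, D, H, L.
Count: 7.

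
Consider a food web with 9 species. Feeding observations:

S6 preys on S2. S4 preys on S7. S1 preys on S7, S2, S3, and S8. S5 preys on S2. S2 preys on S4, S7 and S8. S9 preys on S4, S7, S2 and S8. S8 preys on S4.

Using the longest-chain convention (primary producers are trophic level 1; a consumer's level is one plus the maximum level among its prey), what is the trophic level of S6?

S7 is a producer → level 1.
S4 eats S7 → level 2.
S8 eats S4 → level 3.
S2 eats S8 (level 3); other prey at levels: S7 1, S4 2 → level 4.
S6 eats S2 → level 5.

Trophic level 5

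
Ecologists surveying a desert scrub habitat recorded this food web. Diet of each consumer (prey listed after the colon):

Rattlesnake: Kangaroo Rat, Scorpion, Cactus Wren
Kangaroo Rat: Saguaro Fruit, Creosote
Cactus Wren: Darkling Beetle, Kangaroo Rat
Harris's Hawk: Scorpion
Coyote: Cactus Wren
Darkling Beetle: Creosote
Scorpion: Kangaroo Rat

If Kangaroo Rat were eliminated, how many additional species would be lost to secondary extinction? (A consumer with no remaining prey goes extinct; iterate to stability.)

2

Remove Kangaroo Rat.
Round 1: Scorpion (all prey gone) → extinct.
Round 2: Harris's Hawk (all prey gone) → extinct.
No further losses. Total secondary extinctions: 2.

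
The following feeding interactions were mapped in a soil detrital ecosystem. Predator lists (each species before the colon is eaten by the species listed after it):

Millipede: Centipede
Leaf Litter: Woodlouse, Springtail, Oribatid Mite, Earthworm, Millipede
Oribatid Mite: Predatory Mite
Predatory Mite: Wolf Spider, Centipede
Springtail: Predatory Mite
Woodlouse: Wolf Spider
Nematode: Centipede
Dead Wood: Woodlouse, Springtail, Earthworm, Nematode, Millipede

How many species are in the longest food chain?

4 species

One longest chain: Leaf Litter → Springtail → Predatory Mite → Wolf Spider.
It has 4 species and 3 links.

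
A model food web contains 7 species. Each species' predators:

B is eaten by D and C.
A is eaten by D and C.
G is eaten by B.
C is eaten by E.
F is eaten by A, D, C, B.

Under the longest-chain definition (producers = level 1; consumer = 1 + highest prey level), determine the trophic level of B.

F is a producer → level 1.
B eats F (level 1); other prey at levels: G 1 → level 2.

Trophic level 2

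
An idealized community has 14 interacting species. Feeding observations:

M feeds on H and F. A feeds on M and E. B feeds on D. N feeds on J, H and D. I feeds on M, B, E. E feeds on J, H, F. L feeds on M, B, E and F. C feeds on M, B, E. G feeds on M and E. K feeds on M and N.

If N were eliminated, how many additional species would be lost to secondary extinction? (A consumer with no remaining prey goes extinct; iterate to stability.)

Remove N.
Every predator of it retains at least one other prey: K still has M.
No consumer loses all prey, so no secondary extinctions occur.

0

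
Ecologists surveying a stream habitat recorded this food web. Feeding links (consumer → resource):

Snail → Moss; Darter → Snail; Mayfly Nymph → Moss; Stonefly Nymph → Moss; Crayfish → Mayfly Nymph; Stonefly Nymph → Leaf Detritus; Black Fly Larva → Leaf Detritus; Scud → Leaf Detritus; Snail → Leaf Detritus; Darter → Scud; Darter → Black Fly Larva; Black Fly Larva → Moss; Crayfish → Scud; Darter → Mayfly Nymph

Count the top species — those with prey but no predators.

3

Top species (has prey, but nothing eats it): Stonefly Nymph, Crayfish, Darter.
Count: 3.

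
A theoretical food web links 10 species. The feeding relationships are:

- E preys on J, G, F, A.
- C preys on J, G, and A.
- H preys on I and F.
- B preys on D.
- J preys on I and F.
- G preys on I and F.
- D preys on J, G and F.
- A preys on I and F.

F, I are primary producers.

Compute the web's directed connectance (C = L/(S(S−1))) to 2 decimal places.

The web has S = 10 species and L = 19 feeding links.
C = L / (S(S−1)) = 19 / 90 = 0.2111 ≈ 0.21.

C = 0.21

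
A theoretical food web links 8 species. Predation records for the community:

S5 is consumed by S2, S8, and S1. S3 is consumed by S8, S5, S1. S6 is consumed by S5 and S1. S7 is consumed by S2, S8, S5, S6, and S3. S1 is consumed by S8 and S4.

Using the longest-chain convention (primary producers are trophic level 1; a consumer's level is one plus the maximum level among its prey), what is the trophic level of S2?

Trophic level 4

S7 is a producer → level 1.
S6 eats S7 → level 2.
S5 eats S6 (level 2); other prey at levels: S7 1, S3 2 → level 3.
S2 eats S5 (level 3); other prey at levels: S7 1 → level 4.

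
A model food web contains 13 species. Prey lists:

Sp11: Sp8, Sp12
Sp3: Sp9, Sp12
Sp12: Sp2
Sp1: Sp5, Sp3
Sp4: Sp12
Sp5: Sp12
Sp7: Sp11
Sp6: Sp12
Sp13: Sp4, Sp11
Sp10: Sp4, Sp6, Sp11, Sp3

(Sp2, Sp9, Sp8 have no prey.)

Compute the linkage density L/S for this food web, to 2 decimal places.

There are L = 17 links among S = 13 species.
L/S = 17/13 = 1.3077 ≈ 1.31.

L/S = 1.31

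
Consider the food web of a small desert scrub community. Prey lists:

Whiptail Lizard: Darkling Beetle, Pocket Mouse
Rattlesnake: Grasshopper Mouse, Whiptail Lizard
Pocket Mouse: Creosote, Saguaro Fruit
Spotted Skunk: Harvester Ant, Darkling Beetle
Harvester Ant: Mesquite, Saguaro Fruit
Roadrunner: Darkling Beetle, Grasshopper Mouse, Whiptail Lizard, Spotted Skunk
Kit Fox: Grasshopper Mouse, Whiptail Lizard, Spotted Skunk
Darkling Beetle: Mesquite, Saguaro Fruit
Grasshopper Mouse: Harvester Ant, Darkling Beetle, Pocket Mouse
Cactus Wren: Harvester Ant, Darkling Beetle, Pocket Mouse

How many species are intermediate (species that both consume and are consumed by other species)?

Intermediate species (has both prey and predators): Harvester Ant, Darkling Beetle, Pocket Mouse, Grasshopper Mouse, Whiptail Lizard, Spotted Skunk.
Count: 6.

6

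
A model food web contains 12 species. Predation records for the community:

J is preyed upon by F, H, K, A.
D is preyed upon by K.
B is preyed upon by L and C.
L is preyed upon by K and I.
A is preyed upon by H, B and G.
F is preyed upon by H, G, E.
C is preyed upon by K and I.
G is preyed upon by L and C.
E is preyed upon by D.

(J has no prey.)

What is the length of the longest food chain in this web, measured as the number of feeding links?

One longest chain: J → F → G → C → I.
It has 5 species and 4 links.

4 links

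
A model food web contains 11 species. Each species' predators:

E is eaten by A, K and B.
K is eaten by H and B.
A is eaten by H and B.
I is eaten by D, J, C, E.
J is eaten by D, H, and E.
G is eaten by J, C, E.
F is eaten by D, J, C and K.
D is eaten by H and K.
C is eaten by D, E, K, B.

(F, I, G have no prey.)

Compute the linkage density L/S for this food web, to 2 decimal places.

L/S = 2.45

There are L = 27 links among S = 11 species.
L/S = 27/11 = 2.4545 ≈ 2.45.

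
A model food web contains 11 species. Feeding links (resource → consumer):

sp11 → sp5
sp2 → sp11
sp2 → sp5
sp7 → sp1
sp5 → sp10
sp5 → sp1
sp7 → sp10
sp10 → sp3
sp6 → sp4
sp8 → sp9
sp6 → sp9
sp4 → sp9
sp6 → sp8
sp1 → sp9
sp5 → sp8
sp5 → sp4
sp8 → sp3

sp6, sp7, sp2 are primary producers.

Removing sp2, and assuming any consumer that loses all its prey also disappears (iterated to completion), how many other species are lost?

2

Remove sp2.
Round 1: sp11 (all prey gone) → extinct.
Round 2: sp5 (all prey gone) → extinct.
No further losses. Total secondary extinctions: 2.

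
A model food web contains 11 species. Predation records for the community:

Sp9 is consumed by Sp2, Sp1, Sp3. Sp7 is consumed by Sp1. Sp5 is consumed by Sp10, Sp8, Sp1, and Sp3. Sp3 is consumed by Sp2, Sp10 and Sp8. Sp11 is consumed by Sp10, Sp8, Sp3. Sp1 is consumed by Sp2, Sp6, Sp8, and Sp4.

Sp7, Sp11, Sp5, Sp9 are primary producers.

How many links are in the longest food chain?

2 links

One longest chain: Sp7 → Sp1 → Sp4.
It has 3 species and 2 links.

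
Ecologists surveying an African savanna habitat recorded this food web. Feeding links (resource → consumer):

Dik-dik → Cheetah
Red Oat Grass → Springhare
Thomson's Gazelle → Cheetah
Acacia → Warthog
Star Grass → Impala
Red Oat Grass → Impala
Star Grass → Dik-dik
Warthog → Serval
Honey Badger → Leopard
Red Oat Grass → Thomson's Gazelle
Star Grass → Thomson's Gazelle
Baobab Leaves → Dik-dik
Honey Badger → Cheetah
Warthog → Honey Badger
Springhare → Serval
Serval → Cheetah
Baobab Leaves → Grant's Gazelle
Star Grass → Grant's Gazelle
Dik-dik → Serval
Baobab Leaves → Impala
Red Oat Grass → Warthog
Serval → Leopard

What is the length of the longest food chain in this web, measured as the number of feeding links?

3 links

One longest chain: Acacia → Warthog → Serval → Cheetah.
It has 4 species and 3 links.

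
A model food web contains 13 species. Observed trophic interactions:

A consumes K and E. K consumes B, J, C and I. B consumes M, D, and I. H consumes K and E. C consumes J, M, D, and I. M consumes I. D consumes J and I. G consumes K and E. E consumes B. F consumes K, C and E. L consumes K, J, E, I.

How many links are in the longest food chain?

One longest chain: J → D → B → E → G.
It has 5 species and 4 links.

4 links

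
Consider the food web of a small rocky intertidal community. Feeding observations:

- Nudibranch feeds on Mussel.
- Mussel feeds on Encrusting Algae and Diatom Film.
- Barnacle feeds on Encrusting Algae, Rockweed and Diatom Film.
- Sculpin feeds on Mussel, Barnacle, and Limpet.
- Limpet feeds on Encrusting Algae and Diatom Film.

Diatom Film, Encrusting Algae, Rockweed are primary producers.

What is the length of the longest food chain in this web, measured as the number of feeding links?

2 links

One longest chain: Diatom Film → Mussel → Nudibranch.
It has 3 species and 2 links.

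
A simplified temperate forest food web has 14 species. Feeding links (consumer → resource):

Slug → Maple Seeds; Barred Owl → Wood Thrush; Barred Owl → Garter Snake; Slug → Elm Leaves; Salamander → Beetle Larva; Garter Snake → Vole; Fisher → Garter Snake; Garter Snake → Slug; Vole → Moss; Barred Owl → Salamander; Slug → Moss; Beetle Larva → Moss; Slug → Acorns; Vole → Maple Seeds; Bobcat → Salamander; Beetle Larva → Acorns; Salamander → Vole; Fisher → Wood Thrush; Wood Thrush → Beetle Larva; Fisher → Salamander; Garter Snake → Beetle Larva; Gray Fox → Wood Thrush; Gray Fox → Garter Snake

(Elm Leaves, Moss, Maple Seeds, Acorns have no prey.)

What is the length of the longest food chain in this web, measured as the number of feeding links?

3 links

One longest chain: Moss → Beetle Larva → Garter Snake → Gray Fox.
It has 4 species and 3 links.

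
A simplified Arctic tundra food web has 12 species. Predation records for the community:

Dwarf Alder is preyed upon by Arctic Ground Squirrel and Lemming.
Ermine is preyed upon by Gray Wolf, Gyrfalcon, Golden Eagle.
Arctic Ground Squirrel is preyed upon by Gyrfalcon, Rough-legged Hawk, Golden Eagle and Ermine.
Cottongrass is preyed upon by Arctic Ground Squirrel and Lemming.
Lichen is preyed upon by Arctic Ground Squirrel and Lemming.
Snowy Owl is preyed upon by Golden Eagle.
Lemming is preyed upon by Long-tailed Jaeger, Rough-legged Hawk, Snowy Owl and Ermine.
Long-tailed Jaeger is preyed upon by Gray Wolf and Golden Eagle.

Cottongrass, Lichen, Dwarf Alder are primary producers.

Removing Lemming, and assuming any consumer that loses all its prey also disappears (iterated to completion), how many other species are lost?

Remove Lemming.
Round 1: Snowy Owl (all prey gone), Long-tailed Jaeger (all prey gone) → extinct.
No further losses. Total secondary extinctions: 2.

2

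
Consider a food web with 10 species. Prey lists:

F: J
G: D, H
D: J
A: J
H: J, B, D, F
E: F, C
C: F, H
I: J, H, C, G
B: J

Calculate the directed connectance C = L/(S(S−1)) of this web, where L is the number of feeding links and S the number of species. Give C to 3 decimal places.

C = 0.200

The web has S = 10 species and L = 18 feeding links.
C = L / (S(S−1)) = 18 / 90 = 0.2000 ≈ 0.200.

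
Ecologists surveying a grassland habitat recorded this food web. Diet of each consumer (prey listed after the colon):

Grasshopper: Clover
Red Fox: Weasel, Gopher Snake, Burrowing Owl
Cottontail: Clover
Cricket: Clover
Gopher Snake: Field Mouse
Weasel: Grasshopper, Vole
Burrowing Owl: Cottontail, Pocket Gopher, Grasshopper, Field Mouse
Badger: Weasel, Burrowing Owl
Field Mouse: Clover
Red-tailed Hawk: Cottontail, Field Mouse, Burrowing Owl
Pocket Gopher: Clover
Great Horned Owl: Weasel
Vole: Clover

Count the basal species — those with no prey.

Basal species (no prey listed): Clover.
Count: 1.

1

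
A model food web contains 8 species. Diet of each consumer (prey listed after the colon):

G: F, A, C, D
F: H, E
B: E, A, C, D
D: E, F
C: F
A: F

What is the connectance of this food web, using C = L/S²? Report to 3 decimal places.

C = 0.219

The web has S = 8 species and L = 14 feeding links.
C = L / S² = 14 / 64 = 0.2188 ≈ 0.219.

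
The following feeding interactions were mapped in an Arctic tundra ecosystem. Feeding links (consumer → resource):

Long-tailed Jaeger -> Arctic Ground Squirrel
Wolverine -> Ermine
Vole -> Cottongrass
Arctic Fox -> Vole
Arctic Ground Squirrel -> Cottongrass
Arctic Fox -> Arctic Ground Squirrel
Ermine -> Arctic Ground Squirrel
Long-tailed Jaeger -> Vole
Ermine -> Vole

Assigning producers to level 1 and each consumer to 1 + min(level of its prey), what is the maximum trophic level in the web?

4

Producers (level 1): Cottongrass.
Following each consumer down to its lowest-level prey: Cottongrass → Arctic Ground Squirrel → Ermine → Wolverine (levels 1 through 4).
All prey of Wolverine (Ermine 3) are at level 3 or above, so Wolverine is at level 1 + 3 = 4.
Every consumer has at least one prey at level 3 or below, so none exceeds level 4.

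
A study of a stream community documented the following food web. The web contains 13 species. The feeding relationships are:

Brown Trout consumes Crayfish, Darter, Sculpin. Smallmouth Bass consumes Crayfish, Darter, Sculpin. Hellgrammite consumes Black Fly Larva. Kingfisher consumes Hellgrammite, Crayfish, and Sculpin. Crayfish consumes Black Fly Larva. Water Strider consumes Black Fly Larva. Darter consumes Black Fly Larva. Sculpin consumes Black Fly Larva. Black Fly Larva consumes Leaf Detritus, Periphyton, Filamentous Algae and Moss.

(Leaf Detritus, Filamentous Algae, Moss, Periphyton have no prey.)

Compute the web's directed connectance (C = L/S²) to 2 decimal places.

C = 0.11

The web has S = 13 species and L = 18 feeding links.
C = L / S² = 18 / 169 = 0.1065 ≈ 0.11.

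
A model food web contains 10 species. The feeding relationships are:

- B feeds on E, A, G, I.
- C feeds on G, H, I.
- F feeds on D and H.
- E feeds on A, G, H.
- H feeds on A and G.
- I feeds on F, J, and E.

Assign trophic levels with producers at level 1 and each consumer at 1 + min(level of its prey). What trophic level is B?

G is a producer → level 1.
B eats G → level 2.

Trophic level 2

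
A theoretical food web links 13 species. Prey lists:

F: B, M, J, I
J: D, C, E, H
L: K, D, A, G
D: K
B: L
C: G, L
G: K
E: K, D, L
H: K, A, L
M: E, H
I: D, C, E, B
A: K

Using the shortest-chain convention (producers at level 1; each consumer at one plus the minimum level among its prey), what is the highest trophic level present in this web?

Producers (level 1): K.
Following each consumer down to its lowest-level prey: K → H → M → F (levels 1 through 4).
All prey of F (M 3, J 3, I 3, B 3) are at level 3 or above, so F is at level 1 + 3 = 4.
Every consumer has at least one prey at level 3 or below, so none exceeds level 4.

4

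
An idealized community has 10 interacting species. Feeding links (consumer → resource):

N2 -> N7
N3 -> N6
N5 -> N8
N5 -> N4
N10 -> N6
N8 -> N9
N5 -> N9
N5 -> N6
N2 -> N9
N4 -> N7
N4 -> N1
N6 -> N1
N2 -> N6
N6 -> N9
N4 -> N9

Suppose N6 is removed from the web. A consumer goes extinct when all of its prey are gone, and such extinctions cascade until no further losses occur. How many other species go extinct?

Remove N6.
Round 1: N3 (all prey gone), N10 (all prey gone) → extinct.
No further losses. Total secondary extinctions: 2.

2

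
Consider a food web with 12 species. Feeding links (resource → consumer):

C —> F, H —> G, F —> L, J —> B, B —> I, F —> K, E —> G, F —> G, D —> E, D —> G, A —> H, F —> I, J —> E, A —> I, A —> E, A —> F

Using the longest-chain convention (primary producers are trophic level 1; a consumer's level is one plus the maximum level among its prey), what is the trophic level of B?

Trophic level 2

J is a producer → level 1.
B eats J → level 2.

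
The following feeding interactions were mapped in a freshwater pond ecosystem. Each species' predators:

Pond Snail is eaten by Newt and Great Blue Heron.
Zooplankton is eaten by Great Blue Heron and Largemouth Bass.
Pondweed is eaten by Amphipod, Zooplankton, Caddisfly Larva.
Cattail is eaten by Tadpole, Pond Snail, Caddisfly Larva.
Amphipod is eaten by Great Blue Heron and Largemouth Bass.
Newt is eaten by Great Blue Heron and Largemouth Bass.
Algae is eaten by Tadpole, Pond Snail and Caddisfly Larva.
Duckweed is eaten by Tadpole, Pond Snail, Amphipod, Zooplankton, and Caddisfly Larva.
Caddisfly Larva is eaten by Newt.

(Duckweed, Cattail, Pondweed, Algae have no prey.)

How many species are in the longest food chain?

4 species

One longest chain: Duckweed → Pond Snail → Newt → Great Blue Heron.
It has 4 species and 3 links.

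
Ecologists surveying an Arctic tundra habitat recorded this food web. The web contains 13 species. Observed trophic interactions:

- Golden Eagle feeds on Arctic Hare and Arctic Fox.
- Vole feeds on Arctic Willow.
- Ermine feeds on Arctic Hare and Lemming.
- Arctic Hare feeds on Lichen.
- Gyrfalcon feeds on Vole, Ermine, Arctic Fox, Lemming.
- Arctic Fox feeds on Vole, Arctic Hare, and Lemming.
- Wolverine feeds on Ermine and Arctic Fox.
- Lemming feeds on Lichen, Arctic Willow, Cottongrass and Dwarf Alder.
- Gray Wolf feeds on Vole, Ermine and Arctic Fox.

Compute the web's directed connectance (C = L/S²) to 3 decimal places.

C = 0.130

The web has S = 13 species and L = 22 feeding links.
C = L / S² = 22 / 169 = 0.1302 ≈ 0.130.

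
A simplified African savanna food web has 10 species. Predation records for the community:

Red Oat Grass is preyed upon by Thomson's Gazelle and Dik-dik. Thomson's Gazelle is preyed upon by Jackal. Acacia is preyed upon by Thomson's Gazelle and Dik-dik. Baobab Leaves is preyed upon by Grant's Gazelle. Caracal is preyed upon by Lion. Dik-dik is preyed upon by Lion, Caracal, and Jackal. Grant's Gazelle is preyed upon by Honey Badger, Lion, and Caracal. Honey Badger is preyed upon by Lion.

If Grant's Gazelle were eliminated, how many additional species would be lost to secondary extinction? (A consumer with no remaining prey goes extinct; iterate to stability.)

Remove Grant's Gazelle.
Round 1: Honey Badger (all prey gone) → extinct.
No further losses. Total secondary extinctions: 1.

1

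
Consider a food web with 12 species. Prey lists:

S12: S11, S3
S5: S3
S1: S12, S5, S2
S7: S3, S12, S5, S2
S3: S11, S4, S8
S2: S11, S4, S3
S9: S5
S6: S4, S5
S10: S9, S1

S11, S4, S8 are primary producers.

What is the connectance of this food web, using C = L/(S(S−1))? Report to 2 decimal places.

The web has S = 12 species and L = 21 feeding links.
C = L / (S(S−1)) = 21 / 132 = 0.1591 ≈ 0.16.

C = 0.16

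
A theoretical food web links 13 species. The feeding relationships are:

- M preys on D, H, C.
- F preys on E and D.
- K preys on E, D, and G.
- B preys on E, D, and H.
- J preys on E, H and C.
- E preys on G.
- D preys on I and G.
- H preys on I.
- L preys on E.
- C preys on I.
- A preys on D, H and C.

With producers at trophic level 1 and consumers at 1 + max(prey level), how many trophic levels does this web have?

Producers (level 1): I, G.
I → D → F gives F level 3.
No species has a prey at level 3, so no species reaches level 4.

3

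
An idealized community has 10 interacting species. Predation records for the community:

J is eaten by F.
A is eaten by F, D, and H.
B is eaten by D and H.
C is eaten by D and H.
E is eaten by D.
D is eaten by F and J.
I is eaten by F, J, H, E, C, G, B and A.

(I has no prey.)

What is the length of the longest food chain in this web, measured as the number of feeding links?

4 links

One longest chain: I → E → D → J → F.
It has 5 species and 4 links.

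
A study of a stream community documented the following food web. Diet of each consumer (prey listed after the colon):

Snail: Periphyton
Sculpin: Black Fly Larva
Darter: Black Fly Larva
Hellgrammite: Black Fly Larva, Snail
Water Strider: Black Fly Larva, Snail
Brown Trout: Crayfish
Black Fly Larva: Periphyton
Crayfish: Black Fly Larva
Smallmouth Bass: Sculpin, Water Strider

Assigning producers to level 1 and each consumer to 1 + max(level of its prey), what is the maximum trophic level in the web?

4

Producers (level 1): Periphyton.
Periphyton → Black Fly Larva → Crayfish → Brown Trout gives Brown Trout level 4.
No species has a prey at level 4, so no species reaches level 5.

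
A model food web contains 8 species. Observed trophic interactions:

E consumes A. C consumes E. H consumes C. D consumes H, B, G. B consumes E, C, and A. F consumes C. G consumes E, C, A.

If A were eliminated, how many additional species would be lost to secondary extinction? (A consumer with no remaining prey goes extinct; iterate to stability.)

7

Remove A.
Round 1: E (all prey gone) → extinct.
Round 2: C (all prey gone) → extinct.
Round 3: B (all prey gone), H (all prey gone), F (all prey gone), G (all prey gone) → extinct.
Round 4: D (all prey gone) → extinct.
No further losses. Total secondary extinctions: 7.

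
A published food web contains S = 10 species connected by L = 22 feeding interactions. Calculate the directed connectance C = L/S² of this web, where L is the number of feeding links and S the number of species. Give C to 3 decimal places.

The web has S = 10 species and L = 22 feeding links.
C = L / S² = 22 / 100 = 0.2200 ≈ 0.220.

C = 0.220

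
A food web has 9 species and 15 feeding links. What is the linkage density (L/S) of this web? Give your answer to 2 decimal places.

There are L = 15 links among S = 9 species.
L/S = 15/9 = 1.6667 ≈ 1.67.

L/S = 1.67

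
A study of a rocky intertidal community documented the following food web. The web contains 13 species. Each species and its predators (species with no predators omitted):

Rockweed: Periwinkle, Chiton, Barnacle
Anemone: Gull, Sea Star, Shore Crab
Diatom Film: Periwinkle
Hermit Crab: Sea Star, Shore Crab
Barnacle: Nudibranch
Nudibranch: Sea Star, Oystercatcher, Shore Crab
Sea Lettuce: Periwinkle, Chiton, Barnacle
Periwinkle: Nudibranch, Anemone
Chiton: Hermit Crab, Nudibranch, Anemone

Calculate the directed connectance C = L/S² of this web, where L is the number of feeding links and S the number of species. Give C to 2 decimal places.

The web has S = 13 species and L = 21 feeding links.
C = L / S² = 21 / 169 = 0.1243 ≈ 0.12.

C = 0.12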